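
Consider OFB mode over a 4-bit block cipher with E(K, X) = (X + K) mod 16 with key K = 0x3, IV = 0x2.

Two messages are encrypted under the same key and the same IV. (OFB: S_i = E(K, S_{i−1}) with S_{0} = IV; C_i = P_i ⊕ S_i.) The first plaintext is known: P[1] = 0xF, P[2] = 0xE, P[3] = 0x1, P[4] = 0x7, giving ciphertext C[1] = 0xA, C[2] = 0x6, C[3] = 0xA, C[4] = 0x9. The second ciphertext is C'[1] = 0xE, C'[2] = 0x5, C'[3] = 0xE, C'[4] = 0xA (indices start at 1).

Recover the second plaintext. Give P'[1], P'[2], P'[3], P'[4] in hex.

P'[1] = 0xB, P'[2] = 0xD, P'[3] = 0x5, P'[4] = 0x4

In OFB with a reused IV, both messages share the same keystream S_i, so C_i ⊕ C'_i = P_i ⊕ P'_i and thus P'_i = P_i ⊕ C_i ⊕ C'_i.
P'[1]: 0xF ⊕ 0xA ⊕ 0xE = 0xB.
P'[2]: 0xE ⊕ 0x6 ⊕ 0x5 = 0xD.
P'[3]: 0x1 ⊕ 0xA ⊕ 0xE = 0x5.
P'[4]: 0x7 ⊕ 0x9 ⊕ 0xA = 0x4.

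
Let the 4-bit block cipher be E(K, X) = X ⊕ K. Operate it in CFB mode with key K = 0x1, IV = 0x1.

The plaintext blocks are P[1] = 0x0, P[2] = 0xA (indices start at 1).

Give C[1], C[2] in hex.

C[1] = 0x0, C[2] = 0xB

CFB encryption: C_i = P_i ⊕ E(K, C_{i−1}), with C_{0} = IV.
C[1]: E(K, 0x1) = 0x0; 0x0 ⊕ 0x0 = 0x0.
C[2]: E(K, 0x0) = 0x1; 0xA ⊕ 0x1 = 0xB.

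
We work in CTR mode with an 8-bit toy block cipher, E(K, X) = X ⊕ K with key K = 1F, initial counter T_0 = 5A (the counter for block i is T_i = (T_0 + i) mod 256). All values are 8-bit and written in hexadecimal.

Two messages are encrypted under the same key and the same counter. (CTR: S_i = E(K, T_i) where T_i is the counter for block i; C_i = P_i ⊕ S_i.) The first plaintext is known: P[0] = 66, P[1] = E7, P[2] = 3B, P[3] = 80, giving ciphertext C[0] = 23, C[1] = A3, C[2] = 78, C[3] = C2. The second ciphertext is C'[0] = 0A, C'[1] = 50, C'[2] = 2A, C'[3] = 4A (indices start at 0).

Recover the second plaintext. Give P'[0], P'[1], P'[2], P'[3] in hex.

In CTR with a reused counter, both messages share the same keystream S_i, so C_i ⊕ C'_i = P_i ⊕ P'_i and thus P'_i = P_i ⊕ C_i ⊕ C'_i.
P'[0]: 66 ⊕ 23 ⊕ 0A = 4F.
P'[1]: E7 ⊕ A3 ⊕ 50 = 14.
P'[2]: 3B ⊕ 78 ⊕ 2A = 69.
P'[3]: 80 ⊕ C2 ⊕ 4A = 08.

P'[0] = 4F, P'[1] = 14, P'[2] = 69, P'[3] = 08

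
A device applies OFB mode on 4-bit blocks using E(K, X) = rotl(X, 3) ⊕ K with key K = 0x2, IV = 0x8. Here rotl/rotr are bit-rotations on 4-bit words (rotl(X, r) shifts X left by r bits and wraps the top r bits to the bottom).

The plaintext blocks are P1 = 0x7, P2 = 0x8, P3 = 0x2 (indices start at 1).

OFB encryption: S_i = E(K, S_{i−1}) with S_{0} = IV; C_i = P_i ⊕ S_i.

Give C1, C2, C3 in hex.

C1 = 0x1, C2 = 0x9, C3 = 0x8

C1: S = E(K, 0x8) = 0x6; 0x7 ⊕ 0x6 = 0x1.
C2: S = E(K, 0x6) = 0x1; 0x8 ⊕ 0x1 = 0x9.
C3: S = E(K, 0x1) = 0xA; 0x2 ⊕ 0xA = 0x8.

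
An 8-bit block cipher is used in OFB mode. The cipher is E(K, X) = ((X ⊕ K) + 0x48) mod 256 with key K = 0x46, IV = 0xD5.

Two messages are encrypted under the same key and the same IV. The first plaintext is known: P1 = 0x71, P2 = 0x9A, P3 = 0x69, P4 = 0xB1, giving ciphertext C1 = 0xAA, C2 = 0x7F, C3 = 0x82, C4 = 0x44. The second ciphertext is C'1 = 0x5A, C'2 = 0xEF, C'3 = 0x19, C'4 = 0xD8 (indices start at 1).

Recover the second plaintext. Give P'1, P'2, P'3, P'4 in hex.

P'1 = 0x81, P'2 = 0x0A, P'3 = 0xF2, P'4 = 0x2D

In OFB with a reused IV, both messages share the same keystream S_i, so C_i ⊕ C'_i = P_i ⊕ P'_i and thus P'_i = P_i ⊕ C_i ⊕ C'_i.
P'1: 0x71 ⊕ 0xAA ⊕ 0x5A = 0x81.
P'2: 0x9A ⊕ 0x7F ⊕ 0xEF = 0x0A.
P'3: 0x69 ⊕ 0x82 ⊕ 0x19 = 0xF2.
P'4: 0xB1 ⊕ 0x44 ⊕ 0xD8 = 0x2D.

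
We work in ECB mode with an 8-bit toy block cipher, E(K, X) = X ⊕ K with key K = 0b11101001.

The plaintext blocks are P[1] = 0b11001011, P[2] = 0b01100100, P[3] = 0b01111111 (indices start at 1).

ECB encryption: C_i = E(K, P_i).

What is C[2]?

C[2] = 0b10001101

C[2]: E(K, 0b01100100) = 0b10001101.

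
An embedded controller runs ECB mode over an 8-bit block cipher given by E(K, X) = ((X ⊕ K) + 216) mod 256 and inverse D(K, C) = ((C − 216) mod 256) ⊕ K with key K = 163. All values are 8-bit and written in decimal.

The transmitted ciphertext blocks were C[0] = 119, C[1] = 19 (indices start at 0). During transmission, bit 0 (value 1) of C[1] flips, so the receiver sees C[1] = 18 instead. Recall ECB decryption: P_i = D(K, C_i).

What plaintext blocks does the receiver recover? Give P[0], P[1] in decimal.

P[0] = 60, P[1] = 153

Only C[1] changed, to 18. In ECB, a change in C_i affects only P_i. Decrypting the received ciphertext:
P[0]: D(K, 119) = 60.
P[1]: D(K, 18) = 153.
Blocks that differ from the original plaintext: P[1].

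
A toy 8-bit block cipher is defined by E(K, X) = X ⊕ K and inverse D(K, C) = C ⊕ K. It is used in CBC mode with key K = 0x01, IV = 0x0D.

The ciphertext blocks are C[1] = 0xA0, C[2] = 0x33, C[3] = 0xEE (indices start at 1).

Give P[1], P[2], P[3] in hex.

CBC decryption: P_i = D(K, C_i) ⊕ C_{i−1}, with C_{0} = IV.
P[1]: D(K, 0xA0) = 0xA1; 0xA1 ⊕ 0x0D = 0xAC.
P[2]: D(K, 0x33) = 0x32; 0x32 ⊕ 0xA0 = 0x92.
P[3]: D(K, 0xEE) = 0xEF; 0xEF ⊕ 0x33 = 0xDC.

P[1] = 0xAC, P[2] = 0x92, P[3] = 0xDC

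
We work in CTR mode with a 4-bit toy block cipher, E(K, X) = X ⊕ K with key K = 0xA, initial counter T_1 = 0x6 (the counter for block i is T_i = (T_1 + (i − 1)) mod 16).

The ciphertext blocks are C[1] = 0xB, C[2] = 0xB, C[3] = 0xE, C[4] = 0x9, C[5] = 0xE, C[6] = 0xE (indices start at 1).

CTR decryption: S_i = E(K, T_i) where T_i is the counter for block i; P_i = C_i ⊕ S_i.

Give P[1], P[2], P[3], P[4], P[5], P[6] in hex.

P[1]: T = 0x6, S = E(K, T) = 0xC; 0xB ⊕ 0xC = 0x7.
P[2]: T = 0x7, S = E(K, T) = 0xD; 0xB ⊕ 0xD = 0x6.
P[3]: T = 0x8, S = E(K, T) = 0x2; 0xE ⊕ 0x2 = 0xC.
P[4]: T = 0x9, S = E(K, T) = 0x3; 0x9 ⊕ 0x3 = 0xA.
P[5]: T = 0xA, S = E(K, T) = 0x0; 0xE ⊕ 0x0 = 0xE.
P[6]: T = 0xB, S = E(K, T) = 0x1; 0xE ⊕ 0x1 = 0xF.

P[1] = 0x7, P[2] = 0x6, P[3] = 0xC, P[4] = 0xA, P[5] = 0xE, P[6] = 0xF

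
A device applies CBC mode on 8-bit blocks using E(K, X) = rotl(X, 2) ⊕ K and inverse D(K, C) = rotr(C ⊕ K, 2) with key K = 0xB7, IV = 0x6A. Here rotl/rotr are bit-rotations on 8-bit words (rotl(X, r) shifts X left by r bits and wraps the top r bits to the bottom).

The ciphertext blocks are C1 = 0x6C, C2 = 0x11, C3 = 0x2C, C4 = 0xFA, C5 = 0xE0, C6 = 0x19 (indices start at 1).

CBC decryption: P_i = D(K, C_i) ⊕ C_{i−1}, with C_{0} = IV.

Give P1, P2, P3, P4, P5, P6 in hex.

P1 = 0x9C, P2 = 0xC5, P3 = 0xF7, P4 = 0x7F, P5 = 0x2F, P6 = 0x4B

P1: D(K, 0x6C) = 0xF6; 0xF6 ⊕ 0x6A = 0x9C.
P2: D(K, 0x11) = 0xA9; 0xA9 ⊕ 0x6C = 0xC5.
P3: D(K, 0x2C) = 0xE6; 0xE6 ⊕ 0x11 = 0xF7.
P4: D(K, 0xFA) = 0x53; 0x53 ⊕ 0x2C = 0x7F.
P5: D(K, 0xE0) = 0xD5; 0xD5 ⊕ 0xFA = 0x2F.
P6: D(K, 0x19) = 0xAB; 0xAB ⊕ 0xE0 = 0x4B.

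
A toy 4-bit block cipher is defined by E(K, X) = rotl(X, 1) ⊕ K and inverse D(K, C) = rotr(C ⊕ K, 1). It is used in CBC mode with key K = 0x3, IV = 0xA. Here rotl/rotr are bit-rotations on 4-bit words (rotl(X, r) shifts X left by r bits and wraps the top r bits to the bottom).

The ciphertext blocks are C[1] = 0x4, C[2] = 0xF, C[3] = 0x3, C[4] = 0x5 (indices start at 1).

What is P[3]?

P[3] = 0xF

CBC decryption: P_i = D(K, C_i) ⊕ C_{i−1}, with C_{0} = IV.
P[3]: D(K, 0x3) = 0x0; 0x0 ⊕ 0xF = 0xF.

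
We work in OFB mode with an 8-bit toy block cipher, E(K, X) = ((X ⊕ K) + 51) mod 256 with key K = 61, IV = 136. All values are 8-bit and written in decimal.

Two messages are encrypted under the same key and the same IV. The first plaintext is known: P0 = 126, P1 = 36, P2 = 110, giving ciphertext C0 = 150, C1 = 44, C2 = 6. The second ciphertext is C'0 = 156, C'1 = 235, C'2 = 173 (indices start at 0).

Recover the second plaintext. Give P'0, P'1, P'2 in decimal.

In OFB with a reused IV, both messages share the same keystream S_i, so C_i ⊕ C'_i = P_i ⊕ P'_i and thus P'_i = P_i ⊕ C_i ⊕ C'_i.
P'0: 126 ⊕ 150 ⊕ 156 = 116.
P'1: 36 ⊕ 44 ⊕ 235 = 227.
P'2: 110 ⊕ 6 ⊕ 173 = 197.

P'0 = 116, P'1 = 227, P'2 = 197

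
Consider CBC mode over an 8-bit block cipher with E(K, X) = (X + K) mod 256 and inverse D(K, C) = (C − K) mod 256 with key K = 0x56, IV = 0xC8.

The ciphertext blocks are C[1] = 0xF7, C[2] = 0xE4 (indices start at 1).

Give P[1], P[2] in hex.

P[1] = 0x69, P[2] = 0x79

CBC decryption: P_i = D(K, C_i) ⊕ C_{i−1}, with C_{0} = IV.
P[1]: D(K, 0xF7) = 0xA1; 0xA1 ⊕ 0xC8 = 0x69.
P[2]: D(K, 0xE4) = 0x8E; 0x8E ⊕ 0xF7 = 0x79.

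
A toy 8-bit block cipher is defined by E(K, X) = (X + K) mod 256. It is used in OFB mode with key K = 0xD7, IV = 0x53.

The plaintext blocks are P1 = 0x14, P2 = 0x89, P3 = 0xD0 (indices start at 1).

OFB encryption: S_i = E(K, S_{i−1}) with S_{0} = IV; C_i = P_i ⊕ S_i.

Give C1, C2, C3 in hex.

C1 = 0x3E, C2 = 0x88, C3 = 0x08

C1: S = E(K, 0x53) = 0x2A; 0x14 ⊕ 0x2A = 0x3E.
C2: S = E(K, 0x2A) = 0x01; 0x89 ⊕ 0x01 = 0x88.
C3: S = E(K, 0x01) = 0xD8; 0xD0 ⊕ 0xD8 = 0x08.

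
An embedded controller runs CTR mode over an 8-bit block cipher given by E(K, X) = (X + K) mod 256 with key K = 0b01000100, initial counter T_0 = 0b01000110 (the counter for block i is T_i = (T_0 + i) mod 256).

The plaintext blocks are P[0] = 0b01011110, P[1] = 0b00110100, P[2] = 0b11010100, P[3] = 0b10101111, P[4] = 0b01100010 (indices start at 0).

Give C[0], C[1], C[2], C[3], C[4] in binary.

C[0] = 0b11010100, C[1] = 0b10111111, C[2] = 0b01011000, C[3] = 0b00100010, C[4] = 0b11101100

CTR encryption: S_i = E(K, T_i) where T_i is the counter for block i; C_i = P_i ⊕ S_i.
C[0]: T = 0b01000110, S = E(K, T) = 0b10001010; 0b01011110 ⊕ 0b10001010 = 0b11010100.
C[1]: T = 0b01000111, S = E(K, T) = 0b10001011; 0b00110100 ⊕ 0b10001011 = 0b10111111.
C[2]: T = 0b01001000, S = E(K, T) = 0b10001100; 0b11010100 ⊕ 0b10001100 = 0b01011000.
C[3]: T = 0b01001001, S = E(K, T) = 0b10001101; 0b10101111 ⊕ 0b10001101 = 0b00100010.
C[4]: T = 0b01001010, S = E(K, T) = 0b10001110; 0b01100010 ⊕ 0b10001110 = 0b11101100.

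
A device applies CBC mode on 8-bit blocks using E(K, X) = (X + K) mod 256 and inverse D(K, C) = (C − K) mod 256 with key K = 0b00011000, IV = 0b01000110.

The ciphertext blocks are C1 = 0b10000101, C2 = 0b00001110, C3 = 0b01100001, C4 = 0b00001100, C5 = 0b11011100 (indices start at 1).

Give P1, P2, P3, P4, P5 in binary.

P1 = 0b00101011, P2 = 0b01110011, P3 = 0b01000111, P4 = 0b10010101, P5 = 0b11001000

CBC decryption: P_i = D(K, C_i) ⊕ C_{i−1}, with C_{0} = IV.
P1: D(K, 0b10000101) = 0b01101101; 0b01101101 ⊕ 0b01000110 = 0b00101011.
P2: D(K, 0b00001110) = 0b11110110; 0b11110110 ⊕ 0b10000101 = 0b01110011.
P3: D(K, 0b01100001) = 0b01001001; 0b01001001 ⊕ 0b00001110 = 0b01000111.
P4: D(K, 0b00001100) = 0b11110100; 0b11110100 ⊕ 0b01100001 = 0b10010101.
P5: D(K, 0b11011100) = 0b11000100; 0b11000100 ⊕ 0b00001100 = 0b11001000.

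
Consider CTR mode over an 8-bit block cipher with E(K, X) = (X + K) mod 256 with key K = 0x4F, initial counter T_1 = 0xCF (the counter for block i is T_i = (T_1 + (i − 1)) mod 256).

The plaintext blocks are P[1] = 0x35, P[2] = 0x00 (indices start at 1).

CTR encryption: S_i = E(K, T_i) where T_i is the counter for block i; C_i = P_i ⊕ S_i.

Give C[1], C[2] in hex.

C[1]: T = 0xCF, S = E(K, T) = 0x1E; 0x35 ⊕ 0x1E = 0x2B.
C[2]: T = 0xD0, S = E(K, T) = 0x1F; 0x00 ⊕ 0x1F = 0x1F.

C[1] = 0x2B, C[2] = 0x1F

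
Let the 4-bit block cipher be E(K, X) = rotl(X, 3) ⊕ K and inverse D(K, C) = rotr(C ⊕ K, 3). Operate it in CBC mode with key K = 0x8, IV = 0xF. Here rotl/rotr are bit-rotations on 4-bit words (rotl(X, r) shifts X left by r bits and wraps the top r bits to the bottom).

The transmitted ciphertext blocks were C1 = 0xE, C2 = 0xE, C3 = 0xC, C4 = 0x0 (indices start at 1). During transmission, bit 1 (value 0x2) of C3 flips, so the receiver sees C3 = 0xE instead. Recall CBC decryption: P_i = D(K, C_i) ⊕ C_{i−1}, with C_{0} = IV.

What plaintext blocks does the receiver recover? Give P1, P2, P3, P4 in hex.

P1 = 0x3, P2 = 0x2, P3 = 0x2, P4 = 0xF

Only C3 changed, to 0xE. In CBC, a change in C_i garbles P_i and flips the same bit in P_{i+1}. Decrypting the received ciphertext:
P1: D(K, 0xE) = 0xC; 0xC ⊕ 0xF = 0x3.
P2: D(K, 0xE) = 0xC; 0xC ⊕ 0xE = 0x2.
P3: D(K, 0xE) = 0xC; 0xC ⊕ 0xE = 0x2.
P4: D(K, 0x0) = 0x1; 0x1 ⊕ 0xE = 0xF.
Blocks that differ from the original plaintext: P3, P4.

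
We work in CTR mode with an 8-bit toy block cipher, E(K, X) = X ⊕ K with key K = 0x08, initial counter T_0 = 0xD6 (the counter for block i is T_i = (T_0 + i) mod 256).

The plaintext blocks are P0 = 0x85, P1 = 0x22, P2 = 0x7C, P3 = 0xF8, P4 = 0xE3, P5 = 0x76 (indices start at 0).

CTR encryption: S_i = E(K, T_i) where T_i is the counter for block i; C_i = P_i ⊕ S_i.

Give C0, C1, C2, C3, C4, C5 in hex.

C0 = 0x5B, C1 = 0xFD, C2 = 0xAC, C3 = 0x29, C4 = 0x31, C5 = 0xA5

C0: T = 0xD6, S = E(K, T) = 0xDE; 0x85 ⊕ 0xDE = 0x5B.
C1: T = 0xD7, S = E(K, T) = 0xDF; 0x22 ⊕ 0xDF = 0xFD.
C2: T = 0xD8, S = E(K, T) = 0xD0; 0x7C ⊕ 0xD0 = 0xAC.
C3: T = 0xD9, S = E(K, T) = 0xD1; 0xF8 ⊕ 0xD1 = 0x29.
C4: T = 0xDA, S = E(K, T) = 0xD2; 0xE3 ⊕ 0xD2 = 0x31.
C5: T = 0xDB, S = E(K, T) = 0xD3; 0x76 ⊕ 0xD3 = 0xA5.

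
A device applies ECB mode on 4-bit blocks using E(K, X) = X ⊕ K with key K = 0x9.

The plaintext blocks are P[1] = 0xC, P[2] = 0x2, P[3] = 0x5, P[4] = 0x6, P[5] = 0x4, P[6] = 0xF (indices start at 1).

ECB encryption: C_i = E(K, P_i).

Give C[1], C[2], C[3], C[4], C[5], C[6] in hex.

C[1] = 0x5, C[2] = 0xB, C[3] = 0xC, C[4] = 0xF, C[5] = 0xD, C[6] = 0x6

C[1]: E(K, 0xC) = 0x5.
C[2]: E(K, 0x2) = 0xB.
C[3]: E(K, 0x5) = 0xC.
C[4]: E(K, 0x6) = 0xF.
C[5]: E(K, 0x4) = 0xD.
C[6]: E(K, 0xF) = 0x6.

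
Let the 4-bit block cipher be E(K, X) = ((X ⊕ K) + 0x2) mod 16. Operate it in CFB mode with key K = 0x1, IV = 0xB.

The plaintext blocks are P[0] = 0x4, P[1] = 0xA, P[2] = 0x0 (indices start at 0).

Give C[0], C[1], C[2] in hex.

CFB encryption: C_i = P_i ⊕ E(K, C_{i−1}), with C_{−1} = IV.
C[0]: E(K, 0xB) = 0xC; 0x4 ⊕ 0xC = 0x8.
C[1]: E(K, 0x8) = 0xB; 0xA ⊕ 0xB = 0x1.
C[2]: E(K, 0x1) = 0x2; 0x0 ⊕ 0x2 = 0x2.

C[0] = 0x8, C[1] = 0x1, C[2] = 0x2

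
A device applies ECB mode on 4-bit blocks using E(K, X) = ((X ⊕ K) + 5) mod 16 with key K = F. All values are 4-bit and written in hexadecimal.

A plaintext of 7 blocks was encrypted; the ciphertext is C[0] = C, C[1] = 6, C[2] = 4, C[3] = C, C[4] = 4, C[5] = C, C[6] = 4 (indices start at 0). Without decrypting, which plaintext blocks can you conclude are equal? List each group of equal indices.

P[0] = P[3] = P[5]; P[2] = P[4] = P[6]

ECB encrypts each block independently with the same key, so equal ciphertext blocks imply equal plaintext blocks.
C[0] = C[3] = C[5] = C, so P[0] = P[3] = P[5].
C[2] = C[4] = C[6] = 4, so P[2] = P[4] = P[6].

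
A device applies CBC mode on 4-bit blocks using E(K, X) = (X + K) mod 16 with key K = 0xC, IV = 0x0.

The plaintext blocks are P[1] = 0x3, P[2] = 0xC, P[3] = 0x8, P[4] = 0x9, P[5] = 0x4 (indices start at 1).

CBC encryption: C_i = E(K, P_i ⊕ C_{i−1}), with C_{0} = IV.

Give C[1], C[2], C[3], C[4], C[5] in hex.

C[1] = 0xF, C[2] = 0xF, C[3] = 0x3, C[4] = 0x6, C[5] = 0xE

C[1]: P[1] ⊕ 0x0 = 0x3; E(K, 0x3) = 0xF.
C[2]: P[2] ⊕ 0xF = 0x3; E(K, 0x3) = 0xF.
C[3]: P[3] ⊕ 0xF = 0x7; E(K, 0x7) = 0x3.
C[4]: P[4] ⊕ 0x3 = 0xA; E(K, 0xA) = 0x6.
C[5]: P[5] ⊕ 0x6 = 0x2; E(K, 0x2) = 0xE.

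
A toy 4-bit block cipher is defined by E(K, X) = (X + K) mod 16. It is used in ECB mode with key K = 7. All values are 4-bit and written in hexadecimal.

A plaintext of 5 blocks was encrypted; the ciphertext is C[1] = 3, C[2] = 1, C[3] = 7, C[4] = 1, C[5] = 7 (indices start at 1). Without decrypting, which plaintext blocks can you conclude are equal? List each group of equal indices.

P[2] = P[4]; P[3] = P[5]

ECB encrypts each block independently with the same key, so equal ciphertext blocks imply equal plaintext blocks.
C[2] = C[4] = 1, so P[2] = P[4].
C[3] = C[5] = 7, so P[3] = P[5].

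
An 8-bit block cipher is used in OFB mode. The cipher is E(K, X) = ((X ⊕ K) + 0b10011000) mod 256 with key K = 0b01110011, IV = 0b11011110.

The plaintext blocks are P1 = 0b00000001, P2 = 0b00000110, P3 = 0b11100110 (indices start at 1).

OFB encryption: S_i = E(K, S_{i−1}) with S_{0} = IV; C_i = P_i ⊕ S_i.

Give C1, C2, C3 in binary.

C1 = 0b01000100, C2 = 0b11001000, C3 = 0b10110011

C1: S = E(K, 0b11011110) = 0b01000101; 0b00000001 ⊕ 0b01000101 = 0b01000100.
C2: S = E(K, 0b01000101) = 0b11001110; 0b00000110 ⊕ 0b11001110 = 0b11001000.
C3: S = E(K, 0b11001110) = 0b01010101; 0b11100110 ⊕ 0b01010101 = 0b10110011.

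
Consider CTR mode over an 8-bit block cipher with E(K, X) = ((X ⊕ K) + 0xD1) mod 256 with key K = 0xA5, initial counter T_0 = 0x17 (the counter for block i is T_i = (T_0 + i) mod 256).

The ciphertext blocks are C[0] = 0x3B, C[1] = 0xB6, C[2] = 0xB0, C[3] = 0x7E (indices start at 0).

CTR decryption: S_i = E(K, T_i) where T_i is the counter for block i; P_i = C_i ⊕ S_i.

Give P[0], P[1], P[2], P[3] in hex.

P[0] = 0xB8, P[1] = 0x38, P[2] = 0x3D, P[3] = 0xEE

P[0]: T = 0x17, S = E(K, T) = 0x83; 0x3B ⊕ 0x83 = 0xB8.
P[1]: T = 0x18, S = E(K, T) = 0x8E; 0xB6 ⊕ 0x8E = 0x38.
P[2]: T = 0x19, S = E(K, T) = 0x8D; 0xB0 ⊕ 0x8D = 0x3D.
P[3]: T = 0x1A, S = E(K, T) = 0x90; 0x7E ⊕ 0x90 = 0xEE.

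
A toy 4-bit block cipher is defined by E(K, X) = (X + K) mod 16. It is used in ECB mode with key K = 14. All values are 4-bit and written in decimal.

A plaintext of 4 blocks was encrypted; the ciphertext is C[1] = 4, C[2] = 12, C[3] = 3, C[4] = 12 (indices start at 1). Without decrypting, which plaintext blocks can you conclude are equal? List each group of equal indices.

ECB encrypts each block independently with the same key, so equal ciphertext blocks imply equal plaintext blocks.
C[2] = C[4] = 12, so P[2] = P[4].

P[2] = P[4]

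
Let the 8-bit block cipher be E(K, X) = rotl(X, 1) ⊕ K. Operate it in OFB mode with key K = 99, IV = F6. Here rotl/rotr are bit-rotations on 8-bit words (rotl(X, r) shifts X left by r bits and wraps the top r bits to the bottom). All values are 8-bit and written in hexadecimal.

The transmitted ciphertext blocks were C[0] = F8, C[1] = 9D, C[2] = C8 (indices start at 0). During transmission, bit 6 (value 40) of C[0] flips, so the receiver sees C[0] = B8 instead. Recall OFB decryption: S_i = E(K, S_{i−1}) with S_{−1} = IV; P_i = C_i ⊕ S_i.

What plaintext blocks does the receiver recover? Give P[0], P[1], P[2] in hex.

P[0] = CC, P[1] = EC, P[2] = B3

Only C[0] changed, to B8. In OFB, a change in C_i flips the same bit in P_i only; the keystream is unaffected. Decrypting the received ciphertext:
P[0]: S = E(K, F6) = 74; B8 ⊕ 74 = CC.
P[1]: S = E(K, 74) = 71; 9D ⊕ 71 = EC.
P[2]: S = E(K, 71) = 7B; C8 ⊕ 7B = B3.
Blocks that differ from the original plaintext: P[0].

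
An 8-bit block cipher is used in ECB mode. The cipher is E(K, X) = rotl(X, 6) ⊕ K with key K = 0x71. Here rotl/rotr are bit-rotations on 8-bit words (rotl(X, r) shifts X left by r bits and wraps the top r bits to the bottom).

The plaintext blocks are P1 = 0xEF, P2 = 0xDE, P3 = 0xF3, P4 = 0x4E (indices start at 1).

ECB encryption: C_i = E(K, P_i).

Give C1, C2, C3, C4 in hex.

C1 = 0x8A, C2 = 0xC6, C3 = 0x8D, C4 = 0xE2

C1: E(K, 0xEF) = 0x8A.
C2: E(K, 0xDE) = 0xC6.
C3: E(K, 0xF3) = 0x8D.
C4: E(K, 0x4E) = 0xE2.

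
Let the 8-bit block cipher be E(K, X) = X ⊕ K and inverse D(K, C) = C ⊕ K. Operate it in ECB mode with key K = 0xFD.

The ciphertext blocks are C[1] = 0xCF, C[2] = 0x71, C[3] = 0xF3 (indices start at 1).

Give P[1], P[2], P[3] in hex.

ECB decryption: P_i = D(K, C_i).
P[1]: D(K, 0xCF) = 0x32.
P[2]: D(K, 0x71) = 0x8C.
P[3]: D(K, 0xF3) = 0x0E.

P[1] = 0x32, P[2] = 0x8C, P[3] = 0x0E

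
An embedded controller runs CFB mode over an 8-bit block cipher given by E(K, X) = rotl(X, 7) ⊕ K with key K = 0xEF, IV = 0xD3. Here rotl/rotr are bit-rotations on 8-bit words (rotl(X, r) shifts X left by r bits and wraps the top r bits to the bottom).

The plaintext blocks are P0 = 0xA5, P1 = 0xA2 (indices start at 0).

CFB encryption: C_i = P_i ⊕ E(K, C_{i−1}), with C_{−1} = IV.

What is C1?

C0: E(K, 0xD3) = 0x06; 0xA5 ⊕ 0x06 = 0xA3.
C1: E(K, 0xA3) = 0x3E; 0xA2 ⊕ 0x3E = 0x9C.

C1 = 0x9C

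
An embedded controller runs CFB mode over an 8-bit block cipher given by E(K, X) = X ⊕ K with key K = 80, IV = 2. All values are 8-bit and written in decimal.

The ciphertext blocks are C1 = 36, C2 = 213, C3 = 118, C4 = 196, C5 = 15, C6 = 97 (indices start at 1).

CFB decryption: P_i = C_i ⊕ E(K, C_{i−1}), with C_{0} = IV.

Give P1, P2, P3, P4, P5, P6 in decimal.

P1 = 118, P2 = 161, P3 = 243, P4 = 226, P5 = 155, P6 = 62

P1: E(K, 2) = 82; 36 ⊕ 82 = 118.
P2: E(K, 36) = 116; 213 ⊕ 116 = 161.
P3: E(K, 213) = 133; 118 ⊕ 133 = 243.
P4: E(K, 118) = 38; 196 ⊕ 38 = 226.
P5: E(K, 196) = 148; 15 ⊕ 148 = 155.
P6: E(K, 15) = 95; 97 ⊕ 95 = 62.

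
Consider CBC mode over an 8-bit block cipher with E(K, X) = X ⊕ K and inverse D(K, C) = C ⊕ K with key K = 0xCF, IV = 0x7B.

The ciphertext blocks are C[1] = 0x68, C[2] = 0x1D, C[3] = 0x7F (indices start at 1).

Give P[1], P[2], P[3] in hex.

P[1] = 0xDC, P[2] = 0xBA, P[3] = 0xAD

CBC decryption: P_i = D(K, C_i) ⊕ C_{i−1}, with C_{0} = IV.
P[1]: D(K, 0x68) = 0xA7; 0xA7 ⊕ 0x7B = 0xDC.
P[2]: D(K, 0x1D) = 0xD2; 0xD2 ⊕ 0x68 = 0xBA.
P[3]: D(K, 0x7F) = 0xB0; 0xB0 ⊕ 0x1D = 0xAD.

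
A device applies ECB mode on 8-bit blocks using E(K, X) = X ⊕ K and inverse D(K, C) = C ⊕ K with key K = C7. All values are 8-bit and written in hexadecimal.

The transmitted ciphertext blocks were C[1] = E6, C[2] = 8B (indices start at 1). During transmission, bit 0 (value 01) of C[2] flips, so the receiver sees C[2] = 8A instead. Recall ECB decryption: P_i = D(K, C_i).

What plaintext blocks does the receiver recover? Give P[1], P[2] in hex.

P[1] = 21, P[2] = 4D

Only C[2] changed, to 8A. In ECB, a change in C_i affects only P_i. Decrypting the received ciphertext:
P[1]: D(K, E6) = 21.
P[2]: D(K, 8A) = 4D.
Blocks that differ from the original plaintext: P[2].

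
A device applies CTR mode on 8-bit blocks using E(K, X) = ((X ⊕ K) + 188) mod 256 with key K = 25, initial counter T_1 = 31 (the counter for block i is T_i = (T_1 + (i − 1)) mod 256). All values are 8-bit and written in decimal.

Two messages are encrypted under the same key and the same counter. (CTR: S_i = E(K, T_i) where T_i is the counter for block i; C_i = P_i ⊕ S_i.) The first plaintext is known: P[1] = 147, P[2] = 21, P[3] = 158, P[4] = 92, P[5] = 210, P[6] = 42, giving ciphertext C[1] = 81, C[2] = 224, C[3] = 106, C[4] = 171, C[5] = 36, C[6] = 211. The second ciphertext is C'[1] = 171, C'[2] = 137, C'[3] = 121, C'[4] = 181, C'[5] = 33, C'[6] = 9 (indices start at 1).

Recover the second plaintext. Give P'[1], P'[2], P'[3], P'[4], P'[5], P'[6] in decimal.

In CTR with a reused counter, both messages share the same keystream S_i, so C_i ⊕ C'_i = P_i ⊕ P'_i and thus P'_i = P_i ⊕ C_i ⊕ C'_i.
P'[1]: 147 ⊕ 81 ⊕ 171 = 105.
P'[2]: 21 ⊕ 224 ⊕ 137 = 124.
P'[3]: 158 ⊕ 106 ⊕ 121 = 141.
P'[4]: 92 ⊕ 171 ⊕ 181 = 66.
P'[5]: 210 ⊕ 36 ⊕ 33 = 215.
P'[6]: 42 ⊕ 211 ⊕ 9 = 240.

P'[1] = 105, P'[2] = 124, P'[3] = 141, P'[4] = 66, P'[5] = 215, P'[6] = 240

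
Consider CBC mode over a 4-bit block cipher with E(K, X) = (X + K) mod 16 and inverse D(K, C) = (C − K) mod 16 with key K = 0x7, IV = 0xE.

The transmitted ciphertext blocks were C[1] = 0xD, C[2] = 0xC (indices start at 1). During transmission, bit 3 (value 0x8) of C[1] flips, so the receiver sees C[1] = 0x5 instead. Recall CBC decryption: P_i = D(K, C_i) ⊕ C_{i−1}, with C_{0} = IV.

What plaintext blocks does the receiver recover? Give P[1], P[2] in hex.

P[1] = 0x0, P[2] = 0x0

Only C[1] changed, to 0x5. In CBC, a change in C_i garbles P_i and flips the same bit in P_{i+1}. Decrypting the received ciphertext:
P[1]: D(K, 0x5) = 0xE; 0xE ⊕ 0xE = 0x0.
P[2]: D(K, 0xC) = 0x5; 0x5 ⊕ 0x5 = 0x0.
Blocks that differ from the original plaintext: P[1], P[2].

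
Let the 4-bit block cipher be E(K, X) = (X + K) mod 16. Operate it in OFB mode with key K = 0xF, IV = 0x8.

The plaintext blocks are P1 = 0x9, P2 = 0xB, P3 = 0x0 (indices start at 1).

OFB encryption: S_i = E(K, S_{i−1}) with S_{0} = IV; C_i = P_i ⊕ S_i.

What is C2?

C2 = 0xD

C1: S = E(K, 0x8) = 0x7; 0x9 ⊕ 0x7 = 0xE.
C2: S = E(K, 0x7) = 0x6; 0xB ⊕ 0x6 = 0xD.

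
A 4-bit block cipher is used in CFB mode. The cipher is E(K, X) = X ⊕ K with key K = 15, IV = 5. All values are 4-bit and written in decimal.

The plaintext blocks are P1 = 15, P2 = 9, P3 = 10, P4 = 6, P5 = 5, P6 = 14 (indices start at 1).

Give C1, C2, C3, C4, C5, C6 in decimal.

CFB encryption: C_i = P_i ⊕ E(K, C_{i−1}), with C_{0} = IV.
C1: E(K, 5) = 10; 15 ⊕ 10 = 5.
C2: E(K, 5) = 10; 9 ⊕ 10 = 3.
C3: E(K, 3) = 12; 10 ⊕ 12 = 6.
C4: E(K, 6) = 9; 6 ⊕ 9 = 15.
C5: E(K, 15) = 0; 5 ⊕ 0 = 5.
C6: E(K, 5) = 10; 14 ⊕ 10 = 4.

C1 = 5, C2 = 3, C3 = 6, C4 = 15, C5 = 5, C6 = 4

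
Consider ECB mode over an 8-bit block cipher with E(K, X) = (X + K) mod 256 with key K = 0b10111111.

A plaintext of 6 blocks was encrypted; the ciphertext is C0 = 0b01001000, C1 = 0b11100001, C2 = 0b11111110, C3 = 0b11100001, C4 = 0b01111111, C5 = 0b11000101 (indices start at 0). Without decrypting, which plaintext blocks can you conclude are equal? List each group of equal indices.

P1 = P3

ECB encrypts each block independently with the same key, so equal ciphertext blocks imply equal plaintext blocks.
C1 = C3 = 0b11100001, so P1 = P3.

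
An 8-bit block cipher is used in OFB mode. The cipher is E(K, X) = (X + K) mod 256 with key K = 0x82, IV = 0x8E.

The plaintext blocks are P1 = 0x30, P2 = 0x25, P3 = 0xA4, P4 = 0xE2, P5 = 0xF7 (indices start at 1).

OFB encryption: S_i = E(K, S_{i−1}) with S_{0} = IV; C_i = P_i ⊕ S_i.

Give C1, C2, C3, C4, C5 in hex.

C1: S = E(K, 0x8E) = 0x10; 0x30 ⊕ 0x10 = 0x20.
C2: S = E(K, 0x10) = 0x92; 0x25 ⊕ 0x92 = 0xB7.
C3: S = E(K, 0x92) = 0x14; 0xA4 ⊕ 0x14 = 0xB0.
C4: S = E(K, 0x14) = 0x96; 0xE2 ⊕ 0x96 = 0x74.
C5: S = E(K, 0x96) = 0x18; 0xF7 ⊕ 0x18 = 0xEF.

C1 = 0x20, C2 = 0xB7, C3 = 0xB0, C4 = 0x74, C5 = 0xEF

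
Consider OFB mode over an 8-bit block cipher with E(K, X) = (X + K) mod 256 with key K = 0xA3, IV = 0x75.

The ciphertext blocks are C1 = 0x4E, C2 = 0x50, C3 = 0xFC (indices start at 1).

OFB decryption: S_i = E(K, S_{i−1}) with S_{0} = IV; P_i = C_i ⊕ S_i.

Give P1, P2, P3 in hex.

P1 = 0x56, P2 = 0xEB, P3 = 0xA2

P1: S = E(K, 0x75) = 0x18; 0x4E ⊕ 0x18 = 0x56.
P2: S = E(K, 0x18) = 0xBB; 0x50 ⊕ 0xBB = 0xEB.
P3: S = E(K, 0xBB) = 0x5E; 0xFC ⊕ 0x5E = 0xA2.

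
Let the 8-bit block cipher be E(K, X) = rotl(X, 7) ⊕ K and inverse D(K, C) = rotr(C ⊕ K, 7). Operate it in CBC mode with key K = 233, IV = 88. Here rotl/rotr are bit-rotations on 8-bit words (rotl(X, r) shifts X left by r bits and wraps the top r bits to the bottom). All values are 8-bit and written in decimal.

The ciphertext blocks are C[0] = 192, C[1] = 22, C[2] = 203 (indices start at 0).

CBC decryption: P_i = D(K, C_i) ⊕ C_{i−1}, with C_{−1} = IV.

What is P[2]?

P[2] = 82

P[2]: D(K, 203) = 68; 68 ⊕ 22 = 82.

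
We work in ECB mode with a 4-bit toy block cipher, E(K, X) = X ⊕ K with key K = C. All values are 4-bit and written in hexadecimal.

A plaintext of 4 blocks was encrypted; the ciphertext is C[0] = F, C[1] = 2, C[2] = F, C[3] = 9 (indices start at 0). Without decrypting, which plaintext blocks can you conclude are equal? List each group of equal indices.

P[0] = P[2]

ECB encrypts each block independently with the same key, so equal ciphertext blocks imply equal plaintext blocks.
C[0] = C[2] = F, so P[0] = P[2].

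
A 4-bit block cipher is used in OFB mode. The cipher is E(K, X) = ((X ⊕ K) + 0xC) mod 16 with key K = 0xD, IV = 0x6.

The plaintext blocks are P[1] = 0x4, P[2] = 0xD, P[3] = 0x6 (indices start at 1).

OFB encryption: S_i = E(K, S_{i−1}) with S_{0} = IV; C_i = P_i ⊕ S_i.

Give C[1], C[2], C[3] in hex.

C[1]: S = E(K, 0x6) = 0x7; 0x4 ⊕ 0x7 = 0x3.
C[2]: S = E(K, 0x7) = 0x6; 0xD ⊕ 0x6 = 0xB.
C[3]: S = E(K, 0x6) = 0x7; 0x6 ⊕ 0x7 = 0x1.

C[1] = 0x3, C[2] = 0xB, C[3] = 0x1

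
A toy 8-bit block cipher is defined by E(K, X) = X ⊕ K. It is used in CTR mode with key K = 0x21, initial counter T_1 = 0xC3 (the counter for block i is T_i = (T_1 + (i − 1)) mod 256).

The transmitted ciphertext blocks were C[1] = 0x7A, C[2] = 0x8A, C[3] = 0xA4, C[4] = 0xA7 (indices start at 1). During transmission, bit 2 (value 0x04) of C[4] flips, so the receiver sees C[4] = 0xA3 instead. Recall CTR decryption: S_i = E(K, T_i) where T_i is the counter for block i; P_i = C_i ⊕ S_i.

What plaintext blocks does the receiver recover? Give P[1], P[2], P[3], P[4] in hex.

Only C[4] changed, to 0xA3. In CTR, a change in C_i flips the same bit in P_i only; the keystream is unaffected. Decrypting the received ciphertext:
P[1]: T = 0xC3, S = E(K, T) = 0xE2; 0x7A ⊕ 0xE2 = 0x98.
P[2]: T = 0xC4, S = E(K, T) = 0xE5; 0x8A ⊕ 0xE5 = 0x6F.
P[3]: T = 0xC5, S = E(K, T) = 0xE4; 0xA4 ⊕ 0xE4 = 0x40.
P[4]: T = 0xC6, S = E(K, T) = 0xE7; 0xA3 ⊕ 0xE7 = 0x44.
Blocks that differ from the original plaintext: P[4].

P[1] = 0x98, P[2] = 0x6F, P[3] = 0x40, P[4] = 0x44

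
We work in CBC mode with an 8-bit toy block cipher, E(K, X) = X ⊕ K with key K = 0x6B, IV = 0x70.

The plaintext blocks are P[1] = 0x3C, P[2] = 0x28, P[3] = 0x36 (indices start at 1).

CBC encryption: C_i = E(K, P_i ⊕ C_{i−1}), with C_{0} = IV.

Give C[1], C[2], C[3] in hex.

C[1] = 0x27, C[2] = 0x64, C[3] = 0x39

C[1]: P[1] ⊕ 0x70 = 0x4C; E(K, 0x4C) = 0x27.
C[2]: P[2] ⊕ 0x27 = 0x0F; E(K, 0x0F) = 0x64.
C[3]: P[3] ⊕ 0x64 = 0x52; E(K, 0x52) = 0x39.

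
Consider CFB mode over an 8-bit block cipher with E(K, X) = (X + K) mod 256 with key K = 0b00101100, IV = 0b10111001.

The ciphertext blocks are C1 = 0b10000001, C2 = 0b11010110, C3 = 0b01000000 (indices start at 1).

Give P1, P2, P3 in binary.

CFB decryption: P_i = C_i ⊕ E(K, C_{i−1}), with C_{0} = IV.
P1: E(K, 0b10111001) = 0b11100101; 0b10000001 ⊕ 0b11100101 = 0b01100100.
P2: E(K, 0b10000001) = 0b10101101; 0b11010110 ⊕ 0b10101101 = 0b01111011.
P3: E(K, 0b11010110) = 0b00000010; 0b01000000 ⊕ 0b00000010 = 0b01000010.

P1 = 0b01100100, P2 = 0b01111011, P3 = 0b01000010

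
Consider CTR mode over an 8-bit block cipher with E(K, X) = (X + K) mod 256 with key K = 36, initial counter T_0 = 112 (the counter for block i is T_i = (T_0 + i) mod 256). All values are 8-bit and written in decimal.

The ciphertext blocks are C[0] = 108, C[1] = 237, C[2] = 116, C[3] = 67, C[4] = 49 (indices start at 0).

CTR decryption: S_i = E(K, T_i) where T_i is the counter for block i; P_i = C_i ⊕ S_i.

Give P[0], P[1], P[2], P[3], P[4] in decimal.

P[0]: T = 112, S = E(K, T) = 148; 108 ⊕ 148 = 248.
P[1]: T = 113, S = E(K, T) = 149; 237 ⊕ 149 = 120.
P[2]: T = 114, S = E(K, T) = 150; 116 ⊕ 150 = 226.
P[3]: T = 115, S = E(K, T) = 151; 67 ⊕ 151 = 212.
P[4]: T = 116, S = E(K, T) = 152; 49 ⊕ 152 = 169.

P[0] = 248, P[1] = 120, P[2] = 226, P[3] = 212, P[4] = 169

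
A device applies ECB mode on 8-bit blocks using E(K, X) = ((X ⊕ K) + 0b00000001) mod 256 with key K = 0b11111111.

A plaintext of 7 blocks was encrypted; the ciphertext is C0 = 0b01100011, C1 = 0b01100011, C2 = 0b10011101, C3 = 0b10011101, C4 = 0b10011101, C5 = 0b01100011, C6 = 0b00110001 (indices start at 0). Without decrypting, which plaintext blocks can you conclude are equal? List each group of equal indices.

P0 = P1 = P5; P2 = P3 = P4

ECB encrypts each block independently with the same key, so equal ciphertext blocks imply equal plaintext blocks.
C0 = C1 = C5 = 0b01100011, so P0 = P1 = P5.
C2 = C3 = C4 = 0b10011101, so P2 = P3 = P4.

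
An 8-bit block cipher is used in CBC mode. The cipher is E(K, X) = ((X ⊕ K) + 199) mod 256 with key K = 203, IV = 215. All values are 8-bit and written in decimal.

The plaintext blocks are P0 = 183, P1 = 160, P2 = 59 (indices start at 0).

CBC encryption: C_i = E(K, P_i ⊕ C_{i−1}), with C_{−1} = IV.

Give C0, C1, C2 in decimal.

C0: P0 ⊕ 215 = 96; E(K, 96) = 114.
C1: P1 ⊕ 114 = 210; E(K, 210) = 224.
C2: P2 ⊕ 224 = 219; E(K, 219) = 215.

C0 = 114, C1 = 224, C2 = 215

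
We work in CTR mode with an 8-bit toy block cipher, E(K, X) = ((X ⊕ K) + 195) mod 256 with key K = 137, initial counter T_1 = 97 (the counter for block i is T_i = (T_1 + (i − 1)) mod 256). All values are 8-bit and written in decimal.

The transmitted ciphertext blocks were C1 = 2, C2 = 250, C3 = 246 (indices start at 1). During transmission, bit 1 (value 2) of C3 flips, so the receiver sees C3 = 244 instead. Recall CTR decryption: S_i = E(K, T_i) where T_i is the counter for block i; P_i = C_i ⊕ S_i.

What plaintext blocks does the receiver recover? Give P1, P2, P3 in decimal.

Only C3 changed, to 244. In CTR, a change in C_i flips the same bit in P_i only; the keystream is unaffected. Decrypting the received ciphertext:
P1: T = 97, S = E(K, T) = 171; 2 ⊕ 171 = 169.
P2: T = 98, S = E(K, T) = 174; 250 ⊕ 174 = 84.
P3: T = 99, S = E(K, T) = 173; 244 ⊕ 173 = 89.
Blocks that differ from the original plaintext: P3.

P1 = 169, P2 = 84, P3 = 89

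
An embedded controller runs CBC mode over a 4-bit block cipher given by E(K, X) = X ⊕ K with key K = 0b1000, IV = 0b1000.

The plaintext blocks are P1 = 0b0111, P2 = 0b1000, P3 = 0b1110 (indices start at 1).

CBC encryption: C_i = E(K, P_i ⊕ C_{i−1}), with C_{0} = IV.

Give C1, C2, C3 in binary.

C1 = 0b0111, C2 = 0b0111, C3 = 0b0001

C1: P1 ⊕ 0b1000 = 0b1111; E(K, 0b1111) = 0b0111.
C2: P2 ⊕ 0b0111 = 0b1111; E(K, 0b1111) = 0b0111.
C3: P3 ⊕ 0b0111 = 0b1001; E(K, 0b1001) = 0b0001.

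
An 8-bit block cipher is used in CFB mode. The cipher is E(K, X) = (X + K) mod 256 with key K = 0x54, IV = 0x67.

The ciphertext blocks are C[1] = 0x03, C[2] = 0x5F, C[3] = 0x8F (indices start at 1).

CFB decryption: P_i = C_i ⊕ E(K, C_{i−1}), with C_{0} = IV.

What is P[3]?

P[3]: E(K, 0x5F) = 0xB3; 0x8F ⊕ 0xB3 = 0x3C.

P[3] = 0x3C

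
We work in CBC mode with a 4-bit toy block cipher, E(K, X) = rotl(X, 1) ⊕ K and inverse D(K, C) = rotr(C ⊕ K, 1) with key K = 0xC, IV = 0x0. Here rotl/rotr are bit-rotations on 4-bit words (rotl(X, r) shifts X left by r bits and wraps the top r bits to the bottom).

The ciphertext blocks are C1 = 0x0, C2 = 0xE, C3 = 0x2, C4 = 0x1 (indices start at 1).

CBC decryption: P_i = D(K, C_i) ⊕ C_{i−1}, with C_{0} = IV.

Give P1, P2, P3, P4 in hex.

P1 = 0x6, P2 = 0x1, P3 = 0x9, P4 = 0xC

P1: D(K, 0x0) = 0x6; 0x6 ⊕ 0x0 = 0x6.
P2: D(K, 0xE) = 0x1; 0x1 ⊕ 0x0 = 0x1.
P3: D(K, 0x2) = 0x7; 0x7 ⊕ 0xE = 0x9.
P4: D(K, 0x1) = 0xE; 0xE ⊕ 0x2 = 0xC.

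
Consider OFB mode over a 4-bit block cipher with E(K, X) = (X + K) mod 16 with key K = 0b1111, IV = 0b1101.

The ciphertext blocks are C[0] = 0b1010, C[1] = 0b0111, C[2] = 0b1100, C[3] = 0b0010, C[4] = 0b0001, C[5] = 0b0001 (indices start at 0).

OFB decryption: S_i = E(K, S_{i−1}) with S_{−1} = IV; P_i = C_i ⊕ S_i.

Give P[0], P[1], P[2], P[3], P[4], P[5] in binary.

P[0]: S = E(K, 0b1101) = 0b1100; 0b1010 ⊕ 0b1100 = 0b0110.
P[1]: S = E(K, 0b1100) = 0b1011; 0b0111 ⊕ 0b1011 = 0b1100.
P[2]: S = E(K, 0b1011) = 0b1010; 0b1100 ⊕ 0b1010 = 0b0110.
P[3]: S = E(K, 0b1010) = 0b1001; 0b0010 ⊕ 0b1001 = 0b1011.
P[4]: S = E(K, 0b1001) = 0b1000; 0b0001 ⊕ 0b1000 = 0b1001.
P[5]: S = E(K, 0b1000) = 0b0111; 0b0001 ⊕ 0b0111 = 0b0110.

P[0] = 0b0110, P[1] = 0b1100, P[2] = 0b0110, P[3] = 0b1011, P[4] = 0b1001, P[5] = 0b0110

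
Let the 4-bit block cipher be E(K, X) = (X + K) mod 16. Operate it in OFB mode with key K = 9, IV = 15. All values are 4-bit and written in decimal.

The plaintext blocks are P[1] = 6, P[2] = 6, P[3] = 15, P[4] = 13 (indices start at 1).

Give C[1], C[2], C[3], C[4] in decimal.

OFB encryption: S_i = E(K, S_{i−1}) with S_{0} = IV; C_i = P_i ⊕ S_i.
C[1]: S = E(K, 15) = 8; 6 ⊕ 8 = 14.
C[2]: S = E(K, 8) = 1; 6 ⊕ 1 = 7.
C[3]: S = E(K, 1) = 10; 15 ⊕ 10 = 5.
C[4]: S = E(K, 10) = 3; 13 ⊕ 3 = 14.

C[1] = 14, C[2] = 7, C[3] = 5, C[4] = 14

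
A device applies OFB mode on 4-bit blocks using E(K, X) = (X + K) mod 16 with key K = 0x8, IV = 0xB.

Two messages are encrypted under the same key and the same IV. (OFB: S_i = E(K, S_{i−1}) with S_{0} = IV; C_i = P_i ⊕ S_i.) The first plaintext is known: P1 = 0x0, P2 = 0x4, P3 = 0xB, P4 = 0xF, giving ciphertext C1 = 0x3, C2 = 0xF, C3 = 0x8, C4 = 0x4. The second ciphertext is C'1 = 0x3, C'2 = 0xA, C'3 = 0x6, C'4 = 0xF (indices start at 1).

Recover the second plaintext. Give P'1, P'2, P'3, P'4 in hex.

In OFB with a reused IV, both messages share the same keystream S_i, so C_i ⊕ C'_i = P_i ⊕ P'_i and thus P'_i = P_i ⊕ C_i ⊕ C'_i.
P'1: 0x0 ⊕ 0x3 ⊕ 0x3 = 0x0.
P'2: 0x4 ⊕ 0xF ⊕ 0xA = 0x1.
P'3: 0xB ⊕ 0x8 ⊕ 0x6 = 0x5.
P'4: 0xF ⊕ 0x4 ⊕ 0xF = 0x4.

P'1 = 0x0, P'2 = 0x1, P'3 = 0x5, P'4 = 0x4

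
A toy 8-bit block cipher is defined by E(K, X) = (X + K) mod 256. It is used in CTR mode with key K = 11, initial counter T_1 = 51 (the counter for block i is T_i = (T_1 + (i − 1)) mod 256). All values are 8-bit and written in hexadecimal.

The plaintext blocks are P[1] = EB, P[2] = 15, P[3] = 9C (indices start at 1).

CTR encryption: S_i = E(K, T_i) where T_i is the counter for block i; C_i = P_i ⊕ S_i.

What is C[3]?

C[1]: T = 51, S = E(K, T) = 62; EB ⊕ 62 = 89.
C[2]: T = 52, S = E(K, T) = 63; 15 ⊕ 63 = 76.
C[3]: T = 53, S = E(K, T) = 64; 9C ⊕ 64 = F8.

C[3] = F8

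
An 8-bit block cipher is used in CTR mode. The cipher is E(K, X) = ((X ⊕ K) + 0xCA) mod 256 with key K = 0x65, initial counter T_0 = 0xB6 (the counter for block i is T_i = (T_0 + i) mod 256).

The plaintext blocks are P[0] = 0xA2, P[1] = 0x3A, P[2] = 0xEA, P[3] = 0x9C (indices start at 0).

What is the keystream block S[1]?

CTR encryption: S_i = E(K, T_i) where T_i is the counter for block i; C_i = P_i ⊕ S_i.
C[0]: T = 0xB6, S = E(K, T) = 0x9D; 0xA2 ⊕ 0x9D = 0x3F.
C[1]: T = 0xB7, S = E(K, T) = 0x9C; 0x3A ⊕ 0x9C = 0xA6.
So S[1] = 0x9C.

0x9C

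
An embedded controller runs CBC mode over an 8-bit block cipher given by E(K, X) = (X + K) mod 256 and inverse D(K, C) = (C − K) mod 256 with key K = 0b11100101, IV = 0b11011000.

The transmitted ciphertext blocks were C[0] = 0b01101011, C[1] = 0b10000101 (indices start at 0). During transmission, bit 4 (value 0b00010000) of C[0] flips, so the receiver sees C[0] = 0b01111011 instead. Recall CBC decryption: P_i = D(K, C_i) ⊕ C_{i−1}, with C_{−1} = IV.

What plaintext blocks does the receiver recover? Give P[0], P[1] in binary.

P[0] = 0b01001110, P[1] = 0b11011011

Only C[0] changed, to 0b01111011. In CBC, a change in C_i garbles P_i and flips the same bit in P_{i+1}. Decrypting the received ciphertext:
P[0]: D(K, 0b01111011) = 0b10010110; 0b10010110 ⊕ 0b11011000 = 0b01001110.
P[1]: D(K, 0b10000101) = 0b10100000; 0b10100000 ⊕ 0b01111011 = 0b11011011.
Blocks that differ from the original plaintext: P[0], P[1].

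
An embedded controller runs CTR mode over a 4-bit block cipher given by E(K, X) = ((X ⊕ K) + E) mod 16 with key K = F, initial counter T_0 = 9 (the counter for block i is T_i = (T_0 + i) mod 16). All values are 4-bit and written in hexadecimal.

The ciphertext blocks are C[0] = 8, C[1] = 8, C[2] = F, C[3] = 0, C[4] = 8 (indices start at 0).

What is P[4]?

P[4] = 8

CTR decryption: S_i = E(K, T_i) where T_i is the counter for block i; P_i = C_i ⊕ S_i.
P[4]: T = D, S = E(K, T) = 0; 8 ⊕ 0 = 8.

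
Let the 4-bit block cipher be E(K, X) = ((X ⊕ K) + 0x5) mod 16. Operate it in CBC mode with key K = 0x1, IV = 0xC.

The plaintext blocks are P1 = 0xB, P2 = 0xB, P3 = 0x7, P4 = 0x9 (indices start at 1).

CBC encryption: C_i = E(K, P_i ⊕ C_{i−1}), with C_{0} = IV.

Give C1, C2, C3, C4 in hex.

C1 = 0xB, C2 = 0x6, C3 = 0x5, C4 = 0x2

C1: P1 ⊕ 0xC = 0x7; E(K, 0x7) = 0xB.
C2: P2 ⊕ 0xB = 0x0; E(K, 0x0) = 0x6.
C3: P3 ⊕ 0x6 = 0x1; E(K, 0x1) = 0x5.
C4: P4 ⊕ 0x5 = 0xC; E(K, 0xC) = 0x2.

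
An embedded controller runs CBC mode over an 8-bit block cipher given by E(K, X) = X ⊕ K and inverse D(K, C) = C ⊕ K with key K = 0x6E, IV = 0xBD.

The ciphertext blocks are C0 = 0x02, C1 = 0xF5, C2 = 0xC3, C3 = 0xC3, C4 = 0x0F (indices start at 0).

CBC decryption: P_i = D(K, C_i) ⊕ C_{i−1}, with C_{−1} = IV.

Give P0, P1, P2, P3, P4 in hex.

P0: D(K, 0x02) = 0x6C; 0x6C ⊕ 0xBD = 0xD1.
P1: D(K, 0xF5) = 0x9B; 0x9B ⊕ 0x02 = 0x99.
P2: D(K, 0xC3) = 0xAD; 0xAD ⊕ 0xF5 = 0x58.
P3: D(K, 0xC3) = 0xAD; 0xAD ⊕ 0xC3 = 0x6E.
P4: D(K, 0x0F) = 0x61; 0x61 ⊕ 0xC3 = 0xA2.

P0 = 0xD1, P1 = 0x99, P2 = 0x58, P3 = 0x6E, P4 = 0xA2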